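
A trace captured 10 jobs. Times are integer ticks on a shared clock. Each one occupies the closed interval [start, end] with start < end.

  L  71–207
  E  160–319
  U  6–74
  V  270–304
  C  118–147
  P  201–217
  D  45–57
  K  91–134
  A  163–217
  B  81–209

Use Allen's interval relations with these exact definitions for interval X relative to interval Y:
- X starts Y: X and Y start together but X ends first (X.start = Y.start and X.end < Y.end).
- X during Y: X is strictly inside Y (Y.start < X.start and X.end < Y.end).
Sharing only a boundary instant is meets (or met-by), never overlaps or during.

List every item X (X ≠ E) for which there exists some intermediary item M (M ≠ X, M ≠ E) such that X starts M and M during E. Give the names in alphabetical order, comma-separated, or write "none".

none

Target E = [160, 319].
Intermediaries M with M during E: A, P, V.
Via A — items with X starts A: none.
Via P — items with X starts P: none.
Via V — items with X starts V: none.
Union: none.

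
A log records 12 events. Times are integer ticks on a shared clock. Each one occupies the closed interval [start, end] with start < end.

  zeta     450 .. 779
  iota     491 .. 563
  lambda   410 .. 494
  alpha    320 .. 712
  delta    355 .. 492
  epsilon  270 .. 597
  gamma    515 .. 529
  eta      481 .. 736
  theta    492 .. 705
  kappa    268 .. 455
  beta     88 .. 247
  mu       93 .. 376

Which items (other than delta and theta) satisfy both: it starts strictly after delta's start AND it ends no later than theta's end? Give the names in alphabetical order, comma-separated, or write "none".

Conditions: its start is strictly after delta's start (X.start > 355) AND its end is no later than theta's end (X.end <= 705).
alpha: start 320 > 355? ✗; end 712 <= 705? ✗ → no.
beta: start 88 > 355? ✗; end 247 <= 705? ✓ → no.
epsilon: start 270 > 355? ✗; end 597 <= 705? ✓ → no.
eta: start 481 > 355? ✓; end 736 <= 705? ✗ → no.
gamma: start 515 > 355? ✓; end 529 <= 705? ✓ → yes.
iota: start 491 > 355? ✓; end 563 <= 705? ✓ → yes.
kappa: start 268 > 355? ✗; end 455 <= 705? ✓ → no.
lambda: start 410 > 355? ✓; end 494 <= 705? ✓ → yes.
mu: start 93 > 355? ✗; end 376 <= 705? ✓ → no.
zeta: start 450 > 355? ✓; end 779 <= 705? ✗ → no.
Result: gamma, iota, lambda.

gamma, iota, lambda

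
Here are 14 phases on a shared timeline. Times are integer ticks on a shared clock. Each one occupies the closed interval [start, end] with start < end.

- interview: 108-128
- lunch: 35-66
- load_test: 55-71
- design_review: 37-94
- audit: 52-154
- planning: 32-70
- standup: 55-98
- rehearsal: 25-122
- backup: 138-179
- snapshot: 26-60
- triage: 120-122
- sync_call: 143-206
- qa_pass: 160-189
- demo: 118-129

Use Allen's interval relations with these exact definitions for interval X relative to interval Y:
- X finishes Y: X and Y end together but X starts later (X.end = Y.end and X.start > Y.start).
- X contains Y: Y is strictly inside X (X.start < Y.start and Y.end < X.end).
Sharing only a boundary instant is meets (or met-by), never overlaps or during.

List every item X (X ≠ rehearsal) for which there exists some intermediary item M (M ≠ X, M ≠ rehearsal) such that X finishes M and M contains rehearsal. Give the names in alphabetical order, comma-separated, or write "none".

none

Target rehearsal = [25, 122].
Intermediaries M with M contains rehearsal: none.
Union: none.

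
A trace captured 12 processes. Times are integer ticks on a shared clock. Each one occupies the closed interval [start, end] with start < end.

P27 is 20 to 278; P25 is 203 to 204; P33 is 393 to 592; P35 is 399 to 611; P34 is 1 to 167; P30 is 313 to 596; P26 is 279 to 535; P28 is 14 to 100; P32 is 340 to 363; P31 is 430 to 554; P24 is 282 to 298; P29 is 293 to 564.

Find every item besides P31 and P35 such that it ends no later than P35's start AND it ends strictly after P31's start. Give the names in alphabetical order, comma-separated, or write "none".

none

Conditions: its end is no later than P35's start (X.end <= 399) AND its end is strictly after P31's start (X.end > 430).
P24: end 298 <= 399? ✓; end 298 > 430? ✗ → no.
P25: end 204 <= 399? ✓; end 204 > 430? ✗ → no.
P26: end 535 <= 399? ✗; end 535 > 430? ✓ → no.
P27: end 278 <= 399? ✓; end 278 > 430? ✗ → no.
P28: end 100 <= 399? ✓; end 100 > 430? ✗ → no.
P29: end 564 <= 399? ✗; end 564 > 430? ✓ → no.
P30: end 596 <= 399? ✗; end 596 > 430? ✓ → no.
P32: end 363 <= 399? ✓; end 363 > 430? ✗ → no.
P33: end 592 <= 399? ✗; end 592 > 430? ✓ → no.
P34: end 167 <= 399? ✓; end 167 > 430? ✗ → no.
Result: none.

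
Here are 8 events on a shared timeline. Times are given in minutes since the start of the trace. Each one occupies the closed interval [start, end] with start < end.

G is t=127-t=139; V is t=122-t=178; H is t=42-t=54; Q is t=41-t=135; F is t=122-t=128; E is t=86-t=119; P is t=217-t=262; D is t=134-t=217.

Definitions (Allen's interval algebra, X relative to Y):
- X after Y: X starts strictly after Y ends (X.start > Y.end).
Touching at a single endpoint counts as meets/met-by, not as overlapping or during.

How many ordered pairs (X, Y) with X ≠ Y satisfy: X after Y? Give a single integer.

Checking all 56 ordered pairs for relation 'after'; matching pairs in alphabetical order:
(D, E): D after E ✓
(D, F): D after F ✓
(D, H): D after H ✓
(E, H): E after H ✓
(F, E): F after E ✓
(F, H): F after H ✓
(G, E): G after E ✓
(G, H): G after H ✓
(P, E): P after E ✓
(P, F): P after F ✓
(P, G): P after G ✓
(P, H): P after H ✓
(P, Q): P after Q ✓
(P, V): P after V ✓
(V, E): V after E ✓
(V, H): V after H ✓
Count: 16.

16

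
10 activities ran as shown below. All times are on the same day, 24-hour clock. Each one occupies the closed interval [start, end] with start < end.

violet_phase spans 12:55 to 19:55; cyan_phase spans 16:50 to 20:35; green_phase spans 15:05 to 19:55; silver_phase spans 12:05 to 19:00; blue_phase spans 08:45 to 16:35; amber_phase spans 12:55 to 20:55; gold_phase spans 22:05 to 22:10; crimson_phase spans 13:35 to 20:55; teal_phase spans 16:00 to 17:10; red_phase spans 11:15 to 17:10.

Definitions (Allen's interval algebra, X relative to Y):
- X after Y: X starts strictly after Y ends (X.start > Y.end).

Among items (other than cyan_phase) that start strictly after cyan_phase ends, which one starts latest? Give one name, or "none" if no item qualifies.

gold_phase

Target cyan_phase = [16:50, 20:35].
amber_phase [12:55, 20:55] → contains → excluded.
blue_phase [08:45, 16:35] → before → excluded.
crimson_phase [13:35, 20:55] → contains → excluded.
gold_phase [22:05, 22:10] → after → candidate.
green_phase [15:05, 19:55] → overlaps → excluded.
red_phase [11:15, 17:10] → overlaps → excluded.
silver_phase [12:05, 19:00] → overlaps → excluded.
teal_phase [16:00, 17:10] → overlaps → excluded.
violet_phase [12:55, 19:55] → overlaps → excluded.
Among candidates, latest start is 22:05 → gold_phase.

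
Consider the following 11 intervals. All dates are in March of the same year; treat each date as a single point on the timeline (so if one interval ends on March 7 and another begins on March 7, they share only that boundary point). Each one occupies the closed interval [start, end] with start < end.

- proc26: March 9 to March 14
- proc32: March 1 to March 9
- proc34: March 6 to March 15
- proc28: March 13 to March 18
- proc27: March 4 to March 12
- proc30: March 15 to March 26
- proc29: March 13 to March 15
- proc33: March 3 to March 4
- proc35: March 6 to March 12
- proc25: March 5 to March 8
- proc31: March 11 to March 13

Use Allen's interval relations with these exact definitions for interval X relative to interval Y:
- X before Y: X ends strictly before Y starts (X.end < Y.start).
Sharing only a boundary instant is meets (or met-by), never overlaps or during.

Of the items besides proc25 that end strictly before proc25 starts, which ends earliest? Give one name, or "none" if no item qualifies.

Target proc25 = [March 5, March 8].
proc26 [March 9, March 14] → after → excluded.
proc27 [March 4, March 12] → contains → excluded.
proc28 [March 13, March 18] → after → excluded.
proc29 [March 13, March 15] → after → excluded.
proc30 [March 15, March 26] → after → excluded.
proc31 [March 11, March 13] → after → excluded.
proc32 [March 1, March 9] → contains → excluded.
proc33 [March 3, March 4] → before → candidate.
proc34 [March 6, March 15] → overlapped-by → excluded.
proc35 [March 6, March 12] → overlapped-by → excluded.
Among candidates, earliest end is March 4 → proc33.

proc33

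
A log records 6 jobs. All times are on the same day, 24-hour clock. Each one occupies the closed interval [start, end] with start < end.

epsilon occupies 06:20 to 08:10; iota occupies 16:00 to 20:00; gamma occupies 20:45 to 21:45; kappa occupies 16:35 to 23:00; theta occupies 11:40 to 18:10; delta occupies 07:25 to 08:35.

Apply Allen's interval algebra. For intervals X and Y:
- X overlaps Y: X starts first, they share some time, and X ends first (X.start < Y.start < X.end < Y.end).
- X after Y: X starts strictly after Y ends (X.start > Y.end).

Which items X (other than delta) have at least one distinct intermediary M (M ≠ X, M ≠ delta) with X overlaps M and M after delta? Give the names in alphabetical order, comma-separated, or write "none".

iota, theta

Target delta = [07:25, 08:35].
Intermediaries M with M after delta: gamma, iota, kappa, theta.
Via gamma — items with X overlaps gamma: none.
Via iota — items with X overlaps iota: theta.
Via kappa — items with X overlaps kappa: iota, theta.
Via theta — items with X overlaps theta: none.
Union: iota, theta.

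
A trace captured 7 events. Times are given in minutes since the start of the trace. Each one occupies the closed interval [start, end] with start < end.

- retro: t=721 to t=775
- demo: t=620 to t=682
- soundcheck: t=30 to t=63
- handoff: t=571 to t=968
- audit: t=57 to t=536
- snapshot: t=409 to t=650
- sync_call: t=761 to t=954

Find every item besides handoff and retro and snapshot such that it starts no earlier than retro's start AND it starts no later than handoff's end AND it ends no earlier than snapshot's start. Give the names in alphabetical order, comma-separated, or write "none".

sync_call

Conditions: its start is no earlier than retro's start (X.start >= t=721) AND its start is no later than handoff's end (X.start <= t=968) AND its end is no earlier than snapshot's start (X.end >= t=409).
audit: start t=57 >= t=721? ✗; start t=57 <= t=968? ✓; end t=536 >= t=409? ✓ → no.
demo: start t=620 >= t=721? ✗; start t=620 <= t=968? ✓; end t=682 >= t=409? ✓ → no.
soundcheck: start t=30 >= t=721? ✗; start t=30 <= t=968? ✓; end t=63 >= t=409? ✗ → no.
sync_call: start t=761 >= t=721? ✓; start t=761 <= t=968? ✓; end t=954 >= t=409? ✓ → yes.
Result: sync_call.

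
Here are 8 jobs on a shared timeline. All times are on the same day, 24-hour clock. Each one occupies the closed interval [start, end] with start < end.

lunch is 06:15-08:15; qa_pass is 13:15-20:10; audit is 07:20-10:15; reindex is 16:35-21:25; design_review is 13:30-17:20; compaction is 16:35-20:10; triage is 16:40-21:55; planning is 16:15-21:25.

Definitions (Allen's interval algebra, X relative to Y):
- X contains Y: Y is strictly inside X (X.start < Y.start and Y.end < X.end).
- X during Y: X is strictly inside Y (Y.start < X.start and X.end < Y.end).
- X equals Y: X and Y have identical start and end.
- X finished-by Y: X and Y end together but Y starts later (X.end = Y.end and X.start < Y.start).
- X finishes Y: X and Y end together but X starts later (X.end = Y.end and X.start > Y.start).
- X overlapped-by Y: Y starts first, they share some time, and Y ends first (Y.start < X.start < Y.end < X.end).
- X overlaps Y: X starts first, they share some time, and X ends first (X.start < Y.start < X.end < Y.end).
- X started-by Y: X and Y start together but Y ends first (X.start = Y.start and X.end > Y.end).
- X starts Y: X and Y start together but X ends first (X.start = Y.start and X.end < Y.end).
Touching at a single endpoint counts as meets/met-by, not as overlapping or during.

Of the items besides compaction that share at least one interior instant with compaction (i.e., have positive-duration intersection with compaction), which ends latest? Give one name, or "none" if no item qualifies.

Target compaction = [16:35, 20:10].
audit [07:20, 10:15] → before → excluded.
design_review [13:30, 17:20] → overlaps → candidate.
lunch [06:15, 08:15] → before → excluded.
planning [16:15, 21:25] → contains → candidate.
qa_pass [13:15, 20:10] → finished-by → candidate.
reindex [16:35, 21:25] → started-by → candidate.
triage [16:40, 21:55] → overlapped-by → candidate.
Among candidates, latest end is 21:55 → triage.

triage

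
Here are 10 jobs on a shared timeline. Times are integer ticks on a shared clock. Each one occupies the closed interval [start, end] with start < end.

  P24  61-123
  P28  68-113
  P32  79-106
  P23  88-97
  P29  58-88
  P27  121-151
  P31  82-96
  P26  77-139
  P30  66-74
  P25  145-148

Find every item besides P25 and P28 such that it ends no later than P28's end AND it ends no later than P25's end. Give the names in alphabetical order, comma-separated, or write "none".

P23, P29, P30, P31, P32

Conditions: its end is no later than P28's end (X.end <= 113) AND its end is no later than P25's end (X.end <= 148).
P23: end 97 <= 113? ✓; end 97 <= 148? ✓ → yes.
P24: end 123 <= 113? ✗; end 123 <= 148? ✓ → no.
P26: end 139 <= 113? ✗; end 139 <= 148? ✓ → no.
P27: end 151 <= 113? ✗; end 151 <= 148? ✗ → no.
P29: end 88 <= 113? ✓; end 88 <= 148? ✓ → yes.
P30: end 74 <= 113? ✓; end 74 <= 148? ✓ → yes.
P31: end 96 <= 113? ✓; end 96 <= 148? ✓ → yes.
P32: end 106 <= 113? ✓; end 106 <= 148? ✓ → yes.
Result: P23, P29, P30, P31, P32.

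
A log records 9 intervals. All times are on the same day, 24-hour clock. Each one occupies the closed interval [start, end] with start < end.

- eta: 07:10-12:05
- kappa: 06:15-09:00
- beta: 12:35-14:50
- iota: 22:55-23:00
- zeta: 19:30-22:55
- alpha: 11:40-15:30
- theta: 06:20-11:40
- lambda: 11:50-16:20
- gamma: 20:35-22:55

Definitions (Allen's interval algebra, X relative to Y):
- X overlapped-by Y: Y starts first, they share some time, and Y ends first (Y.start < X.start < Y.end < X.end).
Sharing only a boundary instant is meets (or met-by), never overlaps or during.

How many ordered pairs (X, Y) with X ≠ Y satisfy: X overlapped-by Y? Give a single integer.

Checking all 72 ordered pairs for relation 'overlapped-by'; matching pairs in alphabetical order:
(alpha, eta): alpha overlapped-by eta ✓
(eta, kappa): eta overlapped-by kappa ✓
(eta, theta): eta overlapped-by theta ✓
(lambda, alpha): lambda overlapped-by alpha ✓
(lambda, eta): lambda overlapped-by eta ✓
(theta, kappa): theta overlapped-by kappa ✓
Count: 6.

6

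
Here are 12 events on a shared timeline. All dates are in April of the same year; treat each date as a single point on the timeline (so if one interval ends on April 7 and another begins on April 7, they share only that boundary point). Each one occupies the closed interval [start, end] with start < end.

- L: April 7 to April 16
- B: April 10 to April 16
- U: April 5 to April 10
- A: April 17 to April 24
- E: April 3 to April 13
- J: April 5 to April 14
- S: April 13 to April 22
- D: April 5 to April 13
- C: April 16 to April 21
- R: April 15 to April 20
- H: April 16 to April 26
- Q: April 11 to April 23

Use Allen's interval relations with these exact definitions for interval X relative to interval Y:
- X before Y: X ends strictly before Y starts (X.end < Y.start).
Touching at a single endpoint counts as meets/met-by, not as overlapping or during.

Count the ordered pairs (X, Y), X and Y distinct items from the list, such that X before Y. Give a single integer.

20

Checking all 132 ordered pairs for relation 'before'; matching pairs in alphabetical order:
(B, A): B before A ✓
(D, A): D before A ✓
(D, C): D before C ✓
(D, H): D before H ✓
(D, R): D before R ✓
(E, A): E before A ✓
(E, C): E before C ✓
(E, H): E before H ✓
(E, R): E before R ✓
(J, A): J before A ✓
(J, C): J before C ✓
(J, H): J before H ✓
(J, R): J before R ✓
(L, A): L before A ✓
(U, A): U before A ✓
(U, C): U before C ✓
(U, H): U before H ✓
(U, Q): U before Q ✓
(U, R): U before R ✓
(U, S): U before S ✓
Count: 20.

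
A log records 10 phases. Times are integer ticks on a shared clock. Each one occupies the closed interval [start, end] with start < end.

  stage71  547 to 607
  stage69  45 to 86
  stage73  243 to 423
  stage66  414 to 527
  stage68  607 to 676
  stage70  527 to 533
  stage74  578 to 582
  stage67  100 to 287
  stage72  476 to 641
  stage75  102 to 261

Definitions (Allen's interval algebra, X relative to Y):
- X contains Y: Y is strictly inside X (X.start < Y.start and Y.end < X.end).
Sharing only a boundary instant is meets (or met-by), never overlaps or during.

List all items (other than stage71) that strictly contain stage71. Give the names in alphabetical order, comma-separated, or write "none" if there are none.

Target stage71 = [547, 607].
stage66 [414, 527] → before → no.
stage67 [100, 287] → before → no.
stage68 [607, 676] → met-by → no.
stage69 [45, 86] → before → no.
stage70 [527, 533] → before → no.
stage72 [476, 641] → contains → yes.
stage73 [243, 423] → before → no.
stage74 [578, 582] → during → no.
stage75 [102, 261] → before → no.
Result: stage72.

stage72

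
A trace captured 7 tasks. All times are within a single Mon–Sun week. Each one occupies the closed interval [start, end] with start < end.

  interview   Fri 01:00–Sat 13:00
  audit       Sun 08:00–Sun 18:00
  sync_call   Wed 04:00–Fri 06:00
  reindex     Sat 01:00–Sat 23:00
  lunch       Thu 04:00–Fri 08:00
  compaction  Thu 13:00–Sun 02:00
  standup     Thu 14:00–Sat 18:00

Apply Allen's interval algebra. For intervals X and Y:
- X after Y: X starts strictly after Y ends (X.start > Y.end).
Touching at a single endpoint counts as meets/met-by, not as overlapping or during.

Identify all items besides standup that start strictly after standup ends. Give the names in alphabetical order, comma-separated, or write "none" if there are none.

audit

Target standup = [Thu 14:00, Sat 18:00].
audit [Sun 08:00, Sun 18:00] → after → yes.
compaction [Thu 13:00, Sun 02:00] → contains → no.
interview [Fri 01:00, Sat 13:00] → during → no.
lunch [Thu 04:00, Fri 08:00] → overlaps → no.
reindex [Sat 01:00, Sat 23:00] → overlapped-by → no.
sync_call [Wed 04:00, Fri 06:00] → overlaps → no.
Result: audit.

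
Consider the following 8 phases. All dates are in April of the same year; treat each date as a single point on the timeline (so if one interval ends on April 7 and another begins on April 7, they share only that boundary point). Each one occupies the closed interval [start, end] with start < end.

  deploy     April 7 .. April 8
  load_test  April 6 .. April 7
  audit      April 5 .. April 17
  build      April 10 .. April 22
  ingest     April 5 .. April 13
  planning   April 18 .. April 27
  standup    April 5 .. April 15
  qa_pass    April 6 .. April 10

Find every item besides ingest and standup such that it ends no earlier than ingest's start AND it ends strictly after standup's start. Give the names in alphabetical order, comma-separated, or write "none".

Conditions: its end is no earlier than ingest's start (X.end >= April 5) AND its end is strictly after standup's start (X.end > April 5).
audit: end April 17 >= April 5? ✓; end April 17 > April 5? ✓ → yes.
build: end April 22 >= April 5? ✓; end April 22 > April 5? ✓ → yes.
deploy: end April 8 >= April 5? ✓; end April 8 > April 5? ✓ → yes.
load_test: end April 7 >= April 5? ✓; end April 7 > April 5? ✓ → yes.
planning: end April 27 >= April 5? ✓; end April 27 > April 5? ✓ → yes.
qa_pass: end April 10 >= April 5? ✓; end April 10 > April 5? ✓ → yes.
Result: audit, build, deploy, load_test, planning, qa_pass.

audit, build, deploy, load_test, planning, qa_pass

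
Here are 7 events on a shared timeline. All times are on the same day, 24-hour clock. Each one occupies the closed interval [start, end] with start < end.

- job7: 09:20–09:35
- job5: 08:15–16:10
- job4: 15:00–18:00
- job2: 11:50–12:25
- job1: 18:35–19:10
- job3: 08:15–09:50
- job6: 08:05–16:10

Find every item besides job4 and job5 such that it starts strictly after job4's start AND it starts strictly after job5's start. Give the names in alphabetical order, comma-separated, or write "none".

job1

Conditions: its start is strictly after job4's start (X.start > 15:00) AND its start is strictly after job5's start (X.start > 08:15).
job1: start 18:35 > 15:00? ✓; start 18:35 > 08:15? ✓ → yes.
job2: start 11:50 > 15:00? ✗; start 11:50 > 08:15? ✓ → no.
job3: start 08:15 > 15:00? ✗; start 08:15 > 08:15? ✗ → no.
job6: start 08:05 > 15:00? ✗; start 08:05 > 08:15? ✗ → no.
job7: start 09:20 > 15:00? ✗; start 09:20 > 08:15? ✓ → no.
Result: job1.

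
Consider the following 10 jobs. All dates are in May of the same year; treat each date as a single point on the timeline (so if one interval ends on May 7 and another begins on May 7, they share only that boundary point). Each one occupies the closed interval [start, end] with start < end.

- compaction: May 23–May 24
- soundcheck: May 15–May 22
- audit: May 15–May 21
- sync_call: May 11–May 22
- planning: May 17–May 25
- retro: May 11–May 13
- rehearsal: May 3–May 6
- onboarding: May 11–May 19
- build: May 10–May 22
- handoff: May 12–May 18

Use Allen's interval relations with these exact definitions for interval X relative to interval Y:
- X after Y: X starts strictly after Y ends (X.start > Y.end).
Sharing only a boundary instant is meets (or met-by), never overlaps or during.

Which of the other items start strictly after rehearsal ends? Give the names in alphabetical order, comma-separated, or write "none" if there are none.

Target rehearsal = [May 3, May 6].
audit [May 15, May 21] → after → yes.
build [May 10, May 22] → after → yes.
compaction [May 23, May 24] → after → yes.
handoff [May 12, May 18] → after → yes.
onboarding [May 11, May 19] → after → yes.
planning [May 17, May 25] → after → yes.
retro [May 11, May 13] → after → yes.
soundcheck [May 15, May 22] → after → yes.
sync_call [May 11, May 22] → after → yes.
Result: audit, build, compaction, handoff, onboarding, planning, retro, soundcheck, sync_call.

audit, build, compaction, handoff, onboarding, planning, retro, soundcheck, sync_call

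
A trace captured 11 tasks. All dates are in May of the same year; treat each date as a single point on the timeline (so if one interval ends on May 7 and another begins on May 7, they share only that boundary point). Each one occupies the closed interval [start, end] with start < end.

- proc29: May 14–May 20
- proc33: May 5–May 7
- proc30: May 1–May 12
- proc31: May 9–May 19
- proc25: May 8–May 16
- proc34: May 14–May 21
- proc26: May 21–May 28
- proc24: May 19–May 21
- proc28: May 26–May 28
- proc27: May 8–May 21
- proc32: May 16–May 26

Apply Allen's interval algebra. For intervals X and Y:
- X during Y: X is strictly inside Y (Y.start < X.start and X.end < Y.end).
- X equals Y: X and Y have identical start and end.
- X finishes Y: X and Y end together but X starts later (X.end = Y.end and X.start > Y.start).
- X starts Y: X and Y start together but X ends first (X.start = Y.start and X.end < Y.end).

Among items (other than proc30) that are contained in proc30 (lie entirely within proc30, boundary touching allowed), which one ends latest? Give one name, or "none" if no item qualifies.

proc33

Target proc30 = [May 1, May 12].
proc24 [May 19, May 21] → after → excluded.
proc25 [May 8, May 16] → overlapped-by → excluded.
proc26 [May 21, May 28] → after → excluded.
proc27 [May 8, May 21] → overlapped-by → excluded.
proc28 [May 26, May 28] → after → excluded.
proc29 [May 14, May 20] → after → excluded.
proc31 [May 9, May 19] → overlapped-by → excluded.
proc32 [May 16, May 26] → after → excluded.
proc33 [May 5, May 7] → during → candidate.
proc34 [May 14, May 21] → after → excluded.
Among candidates, latest end is May 7 → proc33.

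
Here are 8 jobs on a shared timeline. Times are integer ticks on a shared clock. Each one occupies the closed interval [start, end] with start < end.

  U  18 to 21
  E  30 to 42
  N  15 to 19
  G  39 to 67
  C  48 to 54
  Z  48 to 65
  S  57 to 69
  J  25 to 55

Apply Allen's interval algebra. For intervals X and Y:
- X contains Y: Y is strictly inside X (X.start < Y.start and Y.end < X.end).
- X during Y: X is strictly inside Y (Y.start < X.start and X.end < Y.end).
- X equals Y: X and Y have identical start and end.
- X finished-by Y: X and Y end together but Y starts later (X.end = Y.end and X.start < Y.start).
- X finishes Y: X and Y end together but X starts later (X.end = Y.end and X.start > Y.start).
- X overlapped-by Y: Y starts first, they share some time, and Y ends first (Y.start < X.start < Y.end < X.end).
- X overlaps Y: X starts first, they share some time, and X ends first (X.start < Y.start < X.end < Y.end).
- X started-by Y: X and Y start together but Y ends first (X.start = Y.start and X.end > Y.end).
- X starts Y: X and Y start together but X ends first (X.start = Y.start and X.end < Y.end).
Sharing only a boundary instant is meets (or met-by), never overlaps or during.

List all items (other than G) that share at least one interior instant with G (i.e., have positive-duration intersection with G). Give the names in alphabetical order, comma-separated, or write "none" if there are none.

C, E, J, S, Z

Target G = [39, 67].
C [48, 54] → during → yes.
E [30, 42] → overlaps → yes.
J [25, 55] → overlaps → yes.
N [15, 19] → before → no.
S [57, 69] → overlapped-by → yes.
U [18, 21] → before → no.
Z [48, 65] → during → yes.
Result: C, E, J, S, Z.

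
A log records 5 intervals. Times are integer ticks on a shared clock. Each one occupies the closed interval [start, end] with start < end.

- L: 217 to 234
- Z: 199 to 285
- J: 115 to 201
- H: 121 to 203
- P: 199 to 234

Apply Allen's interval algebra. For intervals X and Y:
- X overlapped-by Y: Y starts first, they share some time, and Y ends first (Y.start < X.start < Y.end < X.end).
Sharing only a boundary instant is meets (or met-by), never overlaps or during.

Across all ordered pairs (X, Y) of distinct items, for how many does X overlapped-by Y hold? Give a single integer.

Checking all 20 ordered pairs for relation 'overlapped-by'; matching pairs in alphabetical order:
(H, J): H overlapped-by J ✓
(P, H): P overlapped-by H ✓
(P, J): P overlapped-by J ✓
(Z, H): Z overlapped-by H ✓
(Z, J): Z overlapped-by J ✓
Count: 5.

5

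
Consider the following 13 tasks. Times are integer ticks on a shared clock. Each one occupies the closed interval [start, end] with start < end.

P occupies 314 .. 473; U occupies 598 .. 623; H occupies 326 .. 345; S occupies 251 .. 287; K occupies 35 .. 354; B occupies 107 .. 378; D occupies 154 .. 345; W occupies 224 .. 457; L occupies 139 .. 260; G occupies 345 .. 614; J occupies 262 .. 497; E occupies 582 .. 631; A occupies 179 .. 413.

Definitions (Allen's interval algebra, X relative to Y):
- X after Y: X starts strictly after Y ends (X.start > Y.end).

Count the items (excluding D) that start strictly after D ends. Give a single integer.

2

Target D = [154, 345].
A [179, 413] → overlapped-by → no.
B [107, 378] → contains → no.
E [582, 631] → after → counts.
G [345, 614] → met-by → no.
H [326, 345] → finishes → no.
J [262, 497] → overlapped-by → no.
K [35, 354] → contains → no.
L [139, 260] → overlaps → no.
P [314, 473] → overlapped-by → no.
S [251, 287] → during → no.
U [598, 623] → after → counts.
W [224, 457] → overlapped-by → no.
Total: 2.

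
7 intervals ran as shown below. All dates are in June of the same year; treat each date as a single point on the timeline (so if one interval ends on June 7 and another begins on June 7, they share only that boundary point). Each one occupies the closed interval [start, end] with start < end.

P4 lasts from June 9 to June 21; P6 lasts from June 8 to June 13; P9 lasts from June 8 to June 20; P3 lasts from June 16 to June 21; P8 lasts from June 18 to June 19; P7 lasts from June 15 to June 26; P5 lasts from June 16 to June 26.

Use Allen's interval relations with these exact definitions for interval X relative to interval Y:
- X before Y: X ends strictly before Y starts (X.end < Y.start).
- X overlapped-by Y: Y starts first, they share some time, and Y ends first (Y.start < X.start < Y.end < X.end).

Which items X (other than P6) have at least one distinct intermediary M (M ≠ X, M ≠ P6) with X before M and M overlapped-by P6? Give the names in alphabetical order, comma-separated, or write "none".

none

Target P6 = [June 8, June 13].
Intermediaries M with M overlapped-by P6: P4.
Via P4 — items with X before P4: none.
Union: none.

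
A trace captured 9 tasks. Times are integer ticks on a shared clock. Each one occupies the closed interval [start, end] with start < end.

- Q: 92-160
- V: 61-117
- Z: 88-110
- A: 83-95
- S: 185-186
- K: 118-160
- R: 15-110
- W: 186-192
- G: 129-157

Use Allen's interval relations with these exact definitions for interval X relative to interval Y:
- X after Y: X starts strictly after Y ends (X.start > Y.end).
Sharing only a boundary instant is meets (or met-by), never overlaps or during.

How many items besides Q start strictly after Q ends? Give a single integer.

Target Q = [92, 160].
A [83, 95] → overlaps → no.
G [129, 157] → during → no.
K [118, 160] → finishes → no.
R [15, 110] → overlaps → no.
S [185, 186] → after → counts.
V [61, 117] → overlaps → no.
W [186, 192] → after → counts.
Z [88, 110] → overlaps → no.
Total: 2.

2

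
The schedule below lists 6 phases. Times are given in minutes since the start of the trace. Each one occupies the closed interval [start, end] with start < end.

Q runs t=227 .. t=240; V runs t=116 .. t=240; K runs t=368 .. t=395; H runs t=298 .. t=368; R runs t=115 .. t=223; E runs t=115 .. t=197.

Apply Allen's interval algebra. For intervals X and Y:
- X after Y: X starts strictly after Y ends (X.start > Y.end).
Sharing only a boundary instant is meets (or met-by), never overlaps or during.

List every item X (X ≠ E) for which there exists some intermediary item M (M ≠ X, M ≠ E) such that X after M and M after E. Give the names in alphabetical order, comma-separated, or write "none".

H, K

Target E = [t=115, t=197].
Intermediaries M with M after E: H, K, Q.
Via H — items with X after H: none.
Via K — items with X after K: none.
Via Q — items with X after Q: H, K.
Union: H, K.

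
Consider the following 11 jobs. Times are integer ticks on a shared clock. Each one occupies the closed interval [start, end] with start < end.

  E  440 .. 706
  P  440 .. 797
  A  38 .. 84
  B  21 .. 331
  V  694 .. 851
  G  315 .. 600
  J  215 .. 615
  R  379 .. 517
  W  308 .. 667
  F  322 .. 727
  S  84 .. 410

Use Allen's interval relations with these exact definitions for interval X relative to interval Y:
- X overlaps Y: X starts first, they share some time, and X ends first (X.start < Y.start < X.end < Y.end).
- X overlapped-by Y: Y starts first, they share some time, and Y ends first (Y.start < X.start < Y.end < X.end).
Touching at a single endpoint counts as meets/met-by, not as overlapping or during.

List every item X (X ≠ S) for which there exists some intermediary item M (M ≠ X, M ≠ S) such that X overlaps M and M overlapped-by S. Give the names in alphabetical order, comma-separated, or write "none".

B, G, J, W

Target S = [84, 410].
Intermediaries M with M overlapped-by S: F, G, J, R, W.
Via F — items with X overlaps F: B, G, J, W.
Via G — items with X overlaps G: B.
Via J — items with X overlaps J: B.
Via R — items with X overlaps R: none.
Via W — items with X overlaps W: B, J.
Union: B, G, J, W.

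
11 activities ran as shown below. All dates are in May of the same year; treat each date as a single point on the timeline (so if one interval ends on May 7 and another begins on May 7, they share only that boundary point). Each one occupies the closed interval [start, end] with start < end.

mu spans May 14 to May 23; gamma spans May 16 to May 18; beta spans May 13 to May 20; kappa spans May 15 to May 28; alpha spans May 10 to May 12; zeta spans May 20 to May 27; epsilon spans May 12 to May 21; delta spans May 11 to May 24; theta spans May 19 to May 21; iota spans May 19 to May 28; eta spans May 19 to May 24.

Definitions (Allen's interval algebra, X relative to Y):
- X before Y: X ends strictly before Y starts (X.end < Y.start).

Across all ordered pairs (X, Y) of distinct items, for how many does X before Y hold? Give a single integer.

12

Checking all 110 ordered pairs for relation 'before'; matching pairs in alphabetical order:
(alpha, beta): alpha before beta ✓
(alpha, eta): alpha before eta ✓
(alpha, gamma): alpha before gamma ✓
(alpha, iota): alpha before iota ✓
(alpha, kappa): alpha before kappa ✓
(alpha, mu): alpha before mu ✓
(alpha, theta): alpha before theta ✓
(alpha, zeta): alpha before zeta ✓
(gamma, eta): gamma before eta ✓
(gamma, iota): gamma before iota ✓
(gamma, theta): gamma before theta ✓
(gamma, zeta): gamma before zeta ✓
Count: 12.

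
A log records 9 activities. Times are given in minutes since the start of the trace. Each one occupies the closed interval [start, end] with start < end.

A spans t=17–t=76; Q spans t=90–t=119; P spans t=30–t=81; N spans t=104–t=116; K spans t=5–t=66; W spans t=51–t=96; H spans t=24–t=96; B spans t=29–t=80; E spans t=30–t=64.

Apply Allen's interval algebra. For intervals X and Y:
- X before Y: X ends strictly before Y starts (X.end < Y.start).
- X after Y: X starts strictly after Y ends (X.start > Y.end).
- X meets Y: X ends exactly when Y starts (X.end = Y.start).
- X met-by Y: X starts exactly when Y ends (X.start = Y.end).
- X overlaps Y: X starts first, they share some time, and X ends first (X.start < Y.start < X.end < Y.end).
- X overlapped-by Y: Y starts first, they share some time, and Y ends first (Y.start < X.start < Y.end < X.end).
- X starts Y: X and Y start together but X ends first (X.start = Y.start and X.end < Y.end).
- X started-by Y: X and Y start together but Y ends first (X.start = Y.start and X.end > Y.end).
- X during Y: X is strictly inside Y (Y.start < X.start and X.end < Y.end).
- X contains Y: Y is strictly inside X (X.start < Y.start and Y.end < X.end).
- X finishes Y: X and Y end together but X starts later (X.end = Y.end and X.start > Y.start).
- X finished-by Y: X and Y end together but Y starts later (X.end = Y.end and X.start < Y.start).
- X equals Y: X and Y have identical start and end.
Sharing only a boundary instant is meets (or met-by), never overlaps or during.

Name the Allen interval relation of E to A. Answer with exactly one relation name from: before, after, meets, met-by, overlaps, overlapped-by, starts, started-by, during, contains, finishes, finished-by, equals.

E = [t=30, t=64]; A = [t=17, t=76].
Compare endpoints: E.start > A.start, E.start < A.end, E.end > A.start, E.end < A.end.
That pattern is 'during'.

during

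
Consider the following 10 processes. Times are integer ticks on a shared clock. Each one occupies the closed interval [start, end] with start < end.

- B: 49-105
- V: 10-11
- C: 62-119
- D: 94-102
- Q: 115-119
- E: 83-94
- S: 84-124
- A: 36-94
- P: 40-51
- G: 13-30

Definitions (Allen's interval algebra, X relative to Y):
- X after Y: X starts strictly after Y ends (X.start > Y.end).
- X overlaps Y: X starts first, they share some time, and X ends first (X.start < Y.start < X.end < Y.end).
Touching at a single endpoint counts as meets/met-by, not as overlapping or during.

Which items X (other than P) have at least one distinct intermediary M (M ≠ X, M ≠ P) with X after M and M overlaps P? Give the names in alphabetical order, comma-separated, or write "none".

Target P = [40, 51].
Intermediaries M with M overlaps P: none.
Union: none.

none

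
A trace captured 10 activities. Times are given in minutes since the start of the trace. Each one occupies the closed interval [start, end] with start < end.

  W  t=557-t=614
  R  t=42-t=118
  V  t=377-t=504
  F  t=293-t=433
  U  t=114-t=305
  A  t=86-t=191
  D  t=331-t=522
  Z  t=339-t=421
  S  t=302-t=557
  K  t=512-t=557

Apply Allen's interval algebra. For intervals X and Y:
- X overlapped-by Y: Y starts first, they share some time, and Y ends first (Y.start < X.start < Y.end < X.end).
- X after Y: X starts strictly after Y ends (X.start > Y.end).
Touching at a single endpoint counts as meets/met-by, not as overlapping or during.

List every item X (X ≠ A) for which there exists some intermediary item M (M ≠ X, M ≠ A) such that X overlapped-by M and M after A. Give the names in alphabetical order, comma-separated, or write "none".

D, K, S, V

Target A = [t=86, t=191].
Intermediaries M with M after A: D, F, K, S, V, W, Z.
Via D — items with X overlapped-by D: K.
Via F — items with X overlapped-by F: D, S, V.
Via K — items with X overlapped-by K: none.
Via S — items with X overlapped-by S: none.
Via V — items with X overlapped-by V: none.
Via W — items with X overlapped-by W: none.
Via Z — items with X overlapped-by Z: V.
Union: D, K, S, V.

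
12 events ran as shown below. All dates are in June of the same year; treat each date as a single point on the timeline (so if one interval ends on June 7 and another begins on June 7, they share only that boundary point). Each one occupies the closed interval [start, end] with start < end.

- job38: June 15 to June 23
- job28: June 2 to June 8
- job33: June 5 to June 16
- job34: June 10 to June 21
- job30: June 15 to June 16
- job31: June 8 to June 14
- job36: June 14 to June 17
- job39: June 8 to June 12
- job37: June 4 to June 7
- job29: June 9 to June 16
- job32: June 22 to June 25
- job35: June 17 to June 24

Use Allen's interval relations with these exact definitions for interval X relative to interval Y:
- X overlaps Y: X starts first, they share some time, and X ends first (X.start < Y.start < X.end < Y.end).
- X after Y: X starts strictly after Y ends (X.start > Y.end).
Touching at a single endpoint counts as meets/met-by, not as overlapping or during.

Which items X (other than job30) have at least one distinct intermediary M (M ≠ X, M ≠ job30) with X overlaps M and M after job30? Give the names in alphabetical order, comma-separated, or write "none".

Target job30 = [June 15, June 16].
Intermediaries M with M after job30: job32, job35.
Via job32 — items with X overlaps job32: job35, job38.
Via job35 — items with X overlaps job35: job34, job38.
Union: job34, job35, job38.

job34, job35, job38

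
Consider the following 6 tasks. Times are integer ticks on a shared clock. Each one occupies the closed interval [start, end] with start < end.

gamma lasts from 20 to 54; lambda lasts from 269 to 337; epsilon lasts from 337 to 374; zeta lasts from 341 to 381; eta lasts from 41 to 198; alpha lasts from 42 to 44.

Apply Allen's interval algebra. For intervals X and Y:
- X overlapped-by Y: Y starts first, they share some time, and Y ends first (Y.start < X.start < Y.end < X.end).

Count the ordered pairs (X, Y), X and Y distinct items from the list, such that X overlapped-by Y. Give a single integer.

2

Checking all 30 ordered pairs for relation 'overlapped-by'; matching pairs in alphabetical order:
(eta, gamma): eta overlapped-by gamma ✓
(zeta, epsilon): zeta overlapped-by epsilon ✓
Count: 2.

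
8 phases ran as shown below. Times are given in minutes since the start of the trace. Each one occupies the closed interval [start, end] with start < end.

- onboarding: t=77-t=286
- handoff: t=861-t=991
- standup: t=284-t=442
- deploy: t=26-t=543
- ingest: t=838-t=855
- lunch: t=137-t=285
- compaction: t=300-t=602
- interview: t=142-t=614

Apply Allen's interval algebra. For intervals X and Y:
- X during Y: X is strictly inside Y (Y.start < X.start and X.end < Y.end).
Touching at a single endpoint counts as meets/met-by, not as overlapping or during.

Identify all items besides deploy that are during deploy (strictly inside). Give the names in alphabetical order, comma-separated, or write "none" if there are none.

lunch, onboarding, standup

Target deploy = [t=26, t=543].
compaction [t=300, t=602] → overlapped-by → no.
handoff [t=861, t=991] → after → no.
ingest [t=838, t=855] → after → no.
interview [t=142, t=614] → overlapped-by → no.
lunch [t=137, t=285] → during → yes.
onboarding [t=77, t=286] → during → yes.
standup [t=284, t=442] → during → yes.
Result: lunch, onboarding, standup.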